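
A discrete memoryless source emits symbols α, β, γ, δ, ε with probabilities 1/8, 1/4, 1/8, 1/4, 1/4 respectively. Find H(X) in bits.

2.25 bits

Each probability is a power of 1/2, so log₂(1/p) is an integer.
H = Σ p·log₂(1/p) = 1/8·3 + 1/4·2 + 1/8·3 + 1/4·2 + 1/4·2 = 2.25 bits.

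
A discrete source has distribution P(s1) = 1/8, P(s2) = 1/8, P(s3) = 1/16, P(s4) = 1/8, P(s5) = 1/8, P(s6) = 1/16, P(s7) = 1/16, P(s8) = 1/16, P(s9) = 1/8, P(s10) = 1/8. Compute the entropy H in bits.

Each probability is a power of 1/2, so log₂(1/p) is an integer.
H = Σ p·log₂(1/p) = 1/8·3 + 1/8·3 + 1/16·4 + 1/8·3 + 1/8·3 + 1/16·4 + 1/16·4 + 1/16·4 + 1/8·3 + 1/8·3 = 3.25 bits.

3.25 bits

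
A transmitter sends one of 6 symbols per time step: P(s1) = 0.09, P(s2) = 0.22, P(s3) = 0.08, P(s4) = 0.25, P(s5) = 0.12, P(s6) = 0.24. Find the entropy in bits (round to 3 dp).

H = −Σ pᵢ log₂ pᵢ.
−0.09·log₂(0.09) = 0.3127
−0.22·log₂(0.22) = 0.4806
−0.08·log₂(0.08) = 0.2915
−0.25·log₂(0.25) = 0.5000
−0.12·log₂(0.12) = 0.3671
−0.24·log₂(0.24) = 0.4941
Sum ≈ 2.4459 → 2.446 bits.

2.446 bits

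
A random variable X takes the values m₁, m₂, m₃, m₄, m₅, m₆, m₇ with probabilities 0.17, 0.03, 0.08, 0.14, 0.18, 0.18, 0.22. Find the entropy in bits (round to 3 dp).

2.646 bits

H = −Σ pᵢ log₂ pᵢ.
−0.17·log₂(0.17) = 0.4346
−0.03·log₂(0.03) = 0.1518
−0.08·log₂(0.08) = 0.2915
−0.14·log₂(0.14) = 0.3971
−0.18·log₂(0.18) = 0.4453
−0.18·log₂(0.18) = 0.4453
−0.22·log₂(0.22) = 0.4806
Sum ≈ 2.6462 → 2.646 bits.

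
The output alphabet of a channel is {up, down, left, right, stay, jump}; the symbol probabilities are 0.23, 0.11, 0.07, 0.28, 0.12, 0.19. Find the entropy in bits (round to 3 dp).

2.443 bits

H = −Σ pᵢ log₂ pᵢ.
−0.23·log₂(0.23) = 0.4877
−0.11·log₂(0.11) = 0.3503
−0.07·log₂(0.07) = 0.2686
−0.28·log₂(0.28) = 0.5142
−0.12·log₂(0.12) = 0.3671
−0.19·log₂(0.19) = 0.4552
Sum ≈ 2.4430 → 2.443 bits.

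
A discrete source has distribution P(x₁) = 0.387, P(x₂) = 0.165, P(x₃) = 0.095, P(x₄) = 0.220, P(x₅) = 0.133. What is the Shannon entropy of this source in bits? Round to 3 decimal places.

H = −Σ pᵢ log₂ pᵢ.
−0.387·log₂(0.387) = 0.5300
−0.165·log₂(0.165) = 0.4289
−0.095·log₂(0.095) = 0.3226
−0.220·log₂(0.220) = 0.4806
−0.133·log₂(0.133) = 0.3871
Sum ≈ 2.1492 → 2.149 bits.

2.149 bits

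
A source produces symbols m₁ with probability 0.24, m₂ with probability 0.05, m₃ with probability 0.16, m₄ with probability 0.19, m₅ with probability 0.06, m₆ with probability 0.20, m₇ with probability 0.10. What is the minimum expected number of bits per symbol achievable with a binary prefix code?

2.67 bits/symbol

Repeatedly combine the two least-probable nodes; the expected code length is the sum of the merged weights.
merge 1/20 + 3/50 → 11/100
merge 1/10 + 11/100 → 21/100
merge 4/25 + 19/100 → 7/20
merge 1/5 + 21/100 → 41/100
merge 6/25 + 7/20 → 59/100
merge 41/100 + 59/100 → 1
L = 11/100 + 21/100 + 7/20 + 41/100 + 59/100 + 1 = 267/100 = 2.67 bits/symbol.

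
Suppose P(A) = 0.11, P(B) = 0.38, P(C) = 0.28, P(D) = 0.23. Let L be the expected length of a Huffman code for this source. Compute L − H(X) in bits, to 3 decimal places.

Entropy H = −Σ p log₂ p ≈ 1.8826 bits.
Huffman merges: 11/100+23/100→17/50; 7/25+17/50→31/50; 19/50+31/50→1. L = 49/25 ≈ 1.9600.
L − H = 1.9600 − 1.8826 = 0.077 bits.

0.077 bits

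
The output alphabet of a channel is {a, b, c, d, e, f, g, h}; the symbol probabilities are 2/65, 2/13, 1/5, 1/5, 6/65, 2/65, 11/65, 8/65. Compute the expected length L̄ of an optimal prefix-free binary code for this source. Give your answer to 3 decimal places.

2.815 bits/symbol

Repeatedly combine the two least-probable nodes; the expected code length is the sum of the merged weights.
merge 2/65 + 2/65 → 4/65
merge 4/65 + 6/65 → 2/13
merge 8/65 + 2/13 → 18/65
merge 2/13 + 11/65 → 21/65
merge 1/5 + 1/5 → 2/5
merge 18/65 + 21/65 → 3/5
merge 2/5 + 3/5 → 1
L = 4/65 + 2/13 + 18/65 + 21/65 + 2/5 + 3/5 + 1 = 183/65 ≈ 2.815 bits/symbol.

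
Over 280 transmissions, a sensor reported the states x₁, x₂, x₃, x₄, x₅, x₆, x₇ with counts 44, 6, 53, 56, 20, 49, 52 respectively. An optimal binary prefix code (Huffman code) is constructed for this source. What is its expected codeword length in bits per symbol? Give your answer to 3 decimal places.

2.704 bits/symbol

Probabilities are the counts divided by 280.
Repeatedly combine the two least-probable nodes; the expected code length is the sum of the merged weights.
merge 3/140 + 1/14 → 13/140
merge 13/140 + 11/70 → 1/4
merge 7/40 + 13/70 → 101/280
merge 53/280 + 1/5 → 109/280
merge 1/4 + 101/280 → 171/280
merge 109/280 + 171/280 → 1
L = 13/140 + 1/4 + 101/280 + 109/280 + 171/280 + 1 = 757/280 ≈ 2.704 bits/symbol.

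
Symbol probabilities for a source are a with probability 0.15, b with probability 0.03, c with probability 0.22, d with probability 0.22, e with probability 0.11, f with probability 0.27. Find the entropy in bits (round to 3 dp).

2.384 bits

H = −Σ pᵢ log₂ pᵢ.
−0.15·log₂(0.15) = 0.4105
−0.03·log₂(0.03) = 0.1518
−0.22·log₂(0.22) = 0.4806
−0.22·log₂(0.22) = 0.4806
−0.11·log₂(0.11) = 0.3503
−0.27·log₂(0.27) = 0.5100
Sum ≈ 2.3838 → 2.384 bits.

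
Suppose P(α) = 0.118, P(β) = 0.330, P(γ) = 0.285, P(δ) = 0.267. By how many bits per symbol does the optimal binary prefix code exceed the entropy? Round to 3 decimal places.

0.084 bits

Entropy H = −Σ p log₂ p ≈ 1.9164 bits.
Huffman merges: 59/500+267/1000→77/200; 57/200+33/100→123/200; 77/200+123/200→1. L = 2 ≈ 2.0000.
L − H = 2.0000 − 1.9164 = 0.084 bits.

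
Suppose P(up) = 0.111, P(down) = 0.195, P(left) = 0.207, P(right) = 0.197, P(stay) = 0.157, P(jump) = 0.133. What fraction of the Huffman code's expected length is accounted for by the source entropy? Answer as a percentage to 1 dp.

98.2%

Entropy H = −Σ p log₂ p ≈ 2.5505 bits.
Huffman merges: 111/1000+133/1000→61/250; 157/1000+39/200→44/125; 197/1000+207/1000→101/250; 61/250+44/125→149/250; 101/250+149/250→1. L = 649/250 ≈ 2.5960.
Efficiency = H/L = 2.5505/2.5960 = 98.2%.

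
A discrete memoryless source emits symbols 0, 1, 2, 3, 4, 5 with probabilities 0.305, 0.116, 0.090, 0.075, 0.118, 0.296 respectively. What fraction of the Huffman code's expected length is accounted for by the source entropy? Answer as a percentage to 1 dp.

Entropy H = −Σ p log₂ p ≈ 2.3596 bits.
Huffman merges: 3/40+9/100→33/200; 29/250+59/500→117/500; 33/200+117/500→399/1000; 37/125+61/200→601/1000; 399/1000+601/1000→1. L = 2399/1000 ≈ 2.3990.
Efficiency = H/L = 2.3596/2.3990 = 98.4%.

98.4%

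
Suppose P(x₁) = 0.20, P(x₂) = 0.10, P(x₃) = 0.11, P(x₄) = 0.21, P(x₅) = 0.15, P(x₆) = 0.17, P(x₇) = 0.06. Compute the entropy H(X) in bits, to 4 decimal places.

H = −Σ pᵢ log₂ pᵢ.
−0.20·log₂(0.20) = 0.4644
−0.10·log₂(0.10) = 0.3322
−0.11·log₂(0.11) = 0.3503
−0.21·log₂(0.21) = 0.4728
−0.15·log₂(0.15) = 0.4105
−0.17·log₂(0.17) = 0.4346
−0.06·log₂(0.06) = 0.2435
Sum ≈ 2.7084 → 2.7084 bits.

2.7084 bits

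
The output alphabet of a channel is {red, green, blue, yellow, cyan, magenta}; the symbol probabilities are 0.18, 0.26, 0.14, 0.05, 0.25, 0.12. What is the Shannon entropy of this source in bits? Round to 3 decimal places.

H = −Σ pᵢ log₂ pᵢ.
−0.18·log₂(0.18) = 0.4453
−0.26·log₂(0.26) = 0.5053
−0.14·log₂(0.14) = 0.3971
−0.05·log₂(0.05) = 0.2161
−0.25·log₂(0.25) = 0.5000
−0.12·log₂(0.12) = 0.3671
Sum ≈ 2.4309 → 2.431 bits.

2.431 bits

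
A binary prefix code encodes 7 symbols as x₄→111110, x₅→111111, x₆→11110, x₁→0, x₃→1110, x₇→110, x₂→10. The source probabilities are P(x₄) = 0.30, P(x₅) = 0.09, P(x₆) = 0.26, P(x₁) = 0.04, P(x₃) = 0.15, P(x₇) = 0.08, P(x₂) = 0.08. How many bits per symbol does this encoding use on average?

4.68 bits/symbol

L̄ = Σ pᵢ·ℓᵢ = 0.30·6 + 0.09·6 + 0.26·5 + 0.04·1 + 0.15·4 + 0.08·3 + 0.08·2 = 4.68 bits/symbol.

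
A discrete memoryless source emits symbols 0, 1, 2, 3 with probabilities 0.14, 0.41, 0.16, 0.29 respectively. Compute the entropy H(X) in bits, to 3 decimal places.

H = −Σ pᵢ log₂ pᵢ.
−0.14·log₂(0.14) = 0.3971
−0.41·log₂(0.41) = 0.5274
−0.16·log₂(0.16) = 0.4230
−0.29·log₂(0.29) = 0.5179
Sum ≈ 1.8654 → 1.865 bits.

1.865 bits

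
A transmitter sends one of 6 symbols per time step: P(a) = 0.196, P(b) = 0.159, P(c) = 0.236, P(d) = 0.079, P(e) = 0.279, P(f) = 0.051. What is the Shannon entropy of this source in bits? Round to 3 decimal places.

H = −Σ pᵢ log₂ pᵢ.
−0.196·log₂(0.196) = 0.4608
−0.159·log₂(0.159) = 0.4218
−0.236·log₂(0.236) = 0.4916
−0.079·log₂(0.079) = 0.2893
−0.279·log₂(0.279) = 0.5138
−0.051·log₂(0.051) = 0.2190
Sum ≈ 2.3963 → 2.396 bits.

2.396 bits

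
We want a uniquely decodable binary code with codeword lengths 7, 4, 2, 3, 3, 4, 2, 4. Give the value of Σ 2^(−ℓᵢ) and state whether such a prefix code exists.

With common denominator 2^7 = 128: Σ 2^(−ℓᵢ) = 1/128 + 8/128 + 32/128 + 16/128 + 16/128 + 8/128 + 32/128 + 8/128 = 121/128 = 0.9453125.
Kraft's inequality requires Σ ≤ 1; here Σ = 0.9453125 ≤ 1, so such a prefix code exists.

0.9453125; yes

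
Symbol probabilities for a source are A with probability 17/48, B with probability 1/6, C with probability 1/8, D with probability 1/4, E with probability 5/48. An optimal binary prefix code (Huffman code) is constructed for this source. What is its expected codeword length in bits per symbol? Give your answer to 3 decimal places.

Repeatedly combine the two least-probable nodes; the expected code length is the sum of the merged weights.
merge 5/48 + 1/8 → 11/48
merge 1/6 + 11/48 → 19/48
merge 1/4 + 17/48 → 29/48
merge 19/48 + 29/48 → 1
L = 11/48 + 19/48 + 29/48 + 1 = 107/48 ≈ 2.229 bits/symbol.

2.229 bits/symbol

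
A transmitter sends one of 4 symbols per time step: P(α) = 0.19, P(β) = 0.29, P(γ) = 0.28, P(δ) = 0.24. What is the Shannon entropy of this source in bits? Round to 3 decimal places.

H = −Σ pᵢ log₂ pᵢ.
−0.19·log₂(0.19) = 0.4552
−0.29·log₂(0.29) = 0.5179
−0.28·log₂(0.28) = 0.5142
−0.24·log₂(0.24) = 0.4941
Sum ≈ 1.9815 → 1.981 bits.

1.981 bits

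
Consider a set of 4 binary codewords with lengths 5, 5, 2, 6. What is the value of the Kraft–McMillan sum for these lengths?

With common denominator 2^6 = 64: Σ 2^(−ℓᵢ) = 2/64 + 2/64 + 16/64 + 1/64 = 21/64 = 0.328125.

0.328125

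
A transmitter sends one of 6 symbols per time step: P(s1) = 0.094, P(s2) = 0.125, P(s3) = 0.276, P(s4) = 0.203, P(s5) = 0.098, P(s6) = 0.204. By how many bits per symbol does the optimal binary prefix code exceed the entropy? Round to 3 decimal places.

Entropy H = −Σ p log₂ p ≈ 2.4715 bits.
Huffman merges: 47/500+49/500→24/125; 1/8+24/125→317/1000; 203/1000+51/250→407/1000; 69/250+317/1000→593/1000; 407/1000+593/1000→1. L = 2509/1000 ≈ 2.5090.
L − H = 2.5090 − 2.4715 = 0.038 bits.

0.038 bits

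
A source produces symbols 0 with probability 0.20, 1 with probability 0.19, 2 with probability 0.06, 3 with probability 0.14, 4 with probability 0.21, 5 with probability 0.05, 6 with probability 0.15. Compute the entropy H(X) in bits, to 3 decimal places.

2.660 bits

H = −Σ pᵢ log₂ pᵢ.
−0.20·log₂(0.20) = 0.4644
−0.19·log₂(0.19) = 0.4552
−0.06·log₂(0.06) = 0.2435
−0.14·log₂(0.14) = 0.3971
−0.21·log₂(0.21) = 0.4728
−0.05·log₂(0.05) = 0.2161
−0.15·log₂(0.15) = 0.4105
Sum ≈ 2.6597 → 2.660 bits.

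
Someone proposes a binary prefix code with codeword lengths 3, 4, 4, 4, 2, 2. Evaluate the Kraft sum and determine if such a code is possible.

0.8125; yes

With common denominator 2^4 = 16: Σ 2^(−ℓᵢ) = 2/16 + 1/16 + 1/16 + 1/16 + 4/16 + 4/16 = 13/16 = 0.8125.
Kraft's inequality requires Σ ≤ 1; here Σ = 0.8125 ≤ 1, so such a prefix code exists.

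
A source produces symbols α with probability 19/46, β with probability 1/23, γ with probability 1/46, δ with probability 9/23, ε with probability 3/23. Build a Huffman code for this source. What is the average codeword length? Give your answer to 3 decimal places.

1.848 bits/symbol

Repeatedly combine the two least-probable nodes; the expected code length is the sum of the merged weights.
merge 1/46 + 1/23 → 3/46
merge 3/46 + 3/23 → 9/46
merge 9/46 + 9/23 → 27/46
merge 19/46 + 27/46 → 1
L = 3/46 + 9/46 + 27/46 + 1 = 85/46 ≈ 1.848 bits/symbol.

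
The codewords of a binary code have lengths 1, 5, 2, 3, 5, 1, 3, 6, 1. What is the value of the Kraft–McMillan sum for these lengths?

With common denominator 2^6 = 64: Σ 2^(−ℓᵢ) = 32/64 + 2/64 + 16/64 + 8/64 + 2/64 + 32/64 + 8/64 + 1/64 + 32/64 = 133/64 = 2.078125.

2.078125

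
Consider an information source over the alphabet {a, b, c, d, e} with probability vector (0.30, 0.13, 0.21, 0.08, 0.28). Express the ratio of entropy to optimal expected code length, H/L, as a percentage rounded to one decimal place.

98.7%

Entropy H = −Σ p log₂ p ≈ 2.1823 bits.
Huffman merges: 2/25+13/100→21/100; 21/100+21/100→21/50; 7/25+3/10→29/50; 21/50+29/50→1. L = 221/100 ≈ 2.2100.
Efficiency = H/L = 2.1823/2.2100 = 98.7%.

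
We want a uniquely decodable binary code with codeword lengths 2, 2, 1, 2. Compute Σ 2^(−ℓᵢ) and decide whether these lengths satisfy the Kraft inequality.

1.25; no

With common denominator 2^2 = 4: Σ 2^(−ℓᵢ) = 1/4 + 1/4 + 2/4 + 1/4 = 5/4 = 1.25.
Kraft's inequality requires Σ ≤ 1; here Σ = 1.25 > 1, so no such prefix code exists.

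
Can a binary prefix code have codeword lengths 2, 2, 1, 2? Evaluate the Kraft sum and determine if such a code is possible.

1.25; no

With common denominator 2^2 = 4: Σ 2^(−ℓᵢ) = 1/4 + 1/4 + 2/4 + 1/4 = 5/4 = 1.25.
Kraft's inequality requires Σ ≤ 1; here Σ = 1.25 > 1, so no such prefix code exists.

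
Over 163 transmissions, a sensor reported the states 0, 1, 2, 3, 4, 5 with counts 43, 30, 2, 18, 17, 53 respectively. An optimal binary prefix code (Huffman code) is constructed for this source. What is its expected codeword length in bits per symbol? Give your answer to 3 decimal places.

2.344 bits/symbol

Probabilities are the counts divided by 163.
Repeatedly combine the two least-probable nodes; the expected code length is the sum of the merged weights.
merge 2/163 + 17/163 → 19/163
merge 18/163 + 19/163 → 37/163
merge 30/163 + 37/163 → 67/163
merge 43/163 + 53/163 → 96/163
merge 67/163 + 96/163 → 1
L = 19/163 + 37/163 + 67/163 + 96/163 + 1 = 382/163 ≈ 2.344 bits/symbol.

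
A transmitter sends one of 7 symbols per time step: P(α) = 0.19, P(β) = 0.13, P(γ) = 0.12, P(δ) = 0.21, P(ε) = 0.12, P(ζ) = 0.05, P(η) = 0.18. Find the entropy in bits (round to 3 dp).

2.706 bits

H = −Σ pᵢ log₂ pᵢ.
−0.19·log₂(0.19) = 0.4552
−0.13·log₂(0.13) = 0.3826
−0.12·log₂(0.12) = 0.3671
−0.21·log₂(0.21) = 0.4728
−0.12·log₂(0.12) = 0.3671
−0.05·log₂(0.05) = 0.2161
−0.18·log₂(0.18) = 0.4453
Sum ≈ 2.7062 → 2.706 bits.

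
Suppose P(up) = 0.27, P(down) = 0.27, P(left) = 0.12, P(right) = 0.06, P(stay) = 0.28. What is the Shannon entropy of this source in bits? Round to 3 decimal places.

H = −Σ pᵢ log₂ pᵢ.
−0.27·log₂(0.27) = 0.5100
−0.27·log₂(0.27) = 0.5100
−0.12·log₂(0.12) = 0.3671
−0.06·log₂(0.06) = 0.2435
−0.28·log₂(0.28) = 0.5142
Sum ≈ 2.1449 → 2.145 bits.

2.145 bits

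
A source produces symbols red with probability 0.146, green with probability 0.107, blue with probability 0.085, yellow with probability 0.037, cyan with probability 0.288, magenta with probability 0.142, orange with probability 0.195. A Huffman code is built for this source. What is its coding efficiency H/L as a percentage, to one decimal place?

98.7%

Entropy H = −Σ p log₂ p ≈ 2.6056 bits.
Huffman merges: 37/1000+17/200→61/500; 107/1000+61/500→229/1000; 71/500+73/500→36/125; 39/200+229/1000→53/125; 36/125+36/125→72/125; 53/125+72/125→1. L = 2639/1000 ≈ 2.6390.
Efficiency = H/L = 2.6056/2.6390 = 98.7%.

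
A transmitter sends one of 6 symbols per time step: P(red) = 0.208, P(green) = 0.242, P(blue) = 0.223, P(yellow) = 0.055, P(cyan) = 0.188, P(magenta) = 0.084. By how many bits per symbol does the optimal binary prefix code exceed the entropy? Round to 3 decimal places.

Entropy H = −Σ p log₂ p ≈ 2.4329 bits.
Huffman merges: 11/200+21/250→139/1000; 139/1000+47/250→327/1000; 26/125+223/1000→431/1000; 121/500+327/1000→569/1000; 431/1000+569/1000→1. L = 1233/500 ≈ 2.4660.
L − H = 2.4660 − 2.4329 = 0.033 bits.

0.033 bits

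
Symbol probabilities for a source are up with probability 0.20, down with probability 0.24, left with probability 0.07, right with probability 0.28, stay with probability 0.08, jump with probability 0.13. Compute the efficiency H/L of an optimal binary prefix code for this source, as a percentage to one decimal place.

Entropy H = −Σ p log₂ p ≈ 2.4154 bits.
Huffman merges: 7/100+2/25→3/20; 13/100+3/20→7/25; 1/5+6/25→11/25; 7/25+7/25→14/25; 11/25+14/25→1. L = 243/100 ≈ 2.4300.
Efficiency = H/L = 2.4154/2.4300 = 99.4%.

99.4%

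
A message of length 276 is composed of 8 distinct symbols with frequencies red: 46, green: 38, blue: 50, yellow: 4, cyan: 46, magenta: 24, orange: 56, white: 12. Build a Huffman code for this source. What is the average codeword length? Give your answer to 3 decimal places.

Probabilities are the counts divided by 276.
Repeatedly combine the two least-probable nodes; the expected code length is the sum of the merged weights.
merge 1/69 + 1/23 → 4/69
merge 4/69 + 2/23 → 10/69
merge 19/138 + 10/69 → 13/46
merge 1/6 + 1/6 → 1/3
merge 25/138 + 14/69 → 53/138
merge 13/46 + 1/3 → 85/138
merge 53/138 + 85/138 → 1
L = 4/69 + 10/69 + 13/46 + 1/3 + 53/138 + 85/138 + 1 = 389/138 ≈ 2.819 bits/symbol.

2.819 bits/symbol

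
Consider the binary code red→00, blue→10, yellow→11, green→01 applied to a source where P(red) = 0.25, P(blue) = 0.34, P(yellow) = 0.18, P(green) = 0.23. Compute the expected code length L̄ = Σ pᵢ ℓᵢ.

2 bits/symbol

L̄ = Σ pᵢ·ℓᵢ = 0.25·2 + 0.34·2 + 0.18·2 + 0.23·2 = 2 bits/symbol.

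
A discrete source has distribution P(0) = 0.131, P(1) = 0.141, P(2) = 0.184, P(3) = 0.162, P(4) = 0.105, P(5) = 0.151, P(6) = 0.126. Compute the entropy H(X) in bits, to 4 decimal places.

2.7872 bits

H = −Σ pᵢ log₂ pᵢ.
−0.131·log₂(0.131) = 0.3841
−0.141·log₂(0.141) = 0.3985
−0.184·log₂(0.184) = 0.4494
−0.162·log₂(0.162) = 0.4254
−0.105·log₂(0.105) = 0.3414
−0.151·log₂(0.151) = 0.4118
−0.126·log₂(0.126) = 0.3766
Sum ≈ 2.7872 → 2.7872 bits.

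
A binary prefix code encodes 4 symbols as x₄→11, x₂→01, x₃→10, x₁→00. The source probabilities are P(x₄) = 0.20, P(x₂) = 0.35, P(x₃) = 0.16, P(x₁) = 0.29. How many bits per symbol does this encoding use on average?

2 bits/symbol

L̄ = Σ pᵢ·ℓᵢ = 0.20·2 + 0.35·2 + 0.16·2 + 0.29·2 = 2 bits/symbol.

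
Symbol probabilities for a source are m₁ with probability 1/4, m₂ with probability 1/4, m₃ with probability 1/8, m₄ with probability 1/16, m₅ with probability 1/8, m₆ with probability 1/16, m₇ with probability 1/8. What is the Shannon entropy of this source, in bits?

Each probability is a power of 1/2, so log₂(1/p) is an integer.
H = Σ p·log₂(1/p) = 1/4·2 + 1/4·2 + 1/8·3 + 1/16·4 + 1/8·3 + 1/16·4 + 1/8·3 = 2.625 bits.

2.625 bits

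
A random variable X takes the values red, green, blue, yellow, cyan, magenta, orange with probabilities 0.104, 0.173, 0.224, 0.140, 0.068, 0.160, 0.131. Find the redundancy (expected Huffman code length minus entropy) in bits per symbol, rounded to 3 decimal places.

Entropy H = −Σ p log₂ p ≈ 2.7290 bits.
Huffman merges: 17/250+13/125→43/250; 131/1000+7/50→271/1000; 4/25+43/250→83/250; 173/1000+28/125→397/1000; 271/1000+83/250→603/1000; 397/1000+603/1000→1. L = 111/40 ≈ 2.7750.
L − H = 2.7750 − 2.7290 = 0.046 bits.

0.046 bits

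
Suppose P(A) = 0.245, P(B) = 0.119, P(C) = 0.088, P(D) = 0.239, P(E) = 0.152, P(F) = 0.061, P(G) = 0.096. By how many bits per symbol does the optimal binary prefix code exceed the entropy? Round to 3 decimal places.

Entropy H = −Σ p log₂ p ≈ 2.6485 bits.
Huffman merges: 61/1000+11/125→149/1000; 12/125+119/1000→43/200; 149/1000+19/125→301/1000; 43/200+239/1000→227/500; 49/200+301/1000→273/500; 227/500+273/500→1. L = 533/200 ≈ 2.6650.
L − H = 2.6650 − 2.6485 = 0.017 bits.

0.017 bits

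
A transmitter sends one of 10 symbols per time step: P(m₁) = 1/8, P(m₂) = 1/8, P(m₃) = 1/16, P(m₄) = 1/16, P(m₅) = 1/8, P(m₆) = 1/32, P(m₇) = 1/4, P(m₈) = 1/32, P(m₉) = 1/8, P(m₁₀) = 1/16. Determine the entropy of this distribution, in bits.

Each probability is a power of 1/2, so log₂(1/p) is an integer.
H = Σ p·log₂(1/p) = 1/8·3 + 1/8·3 + 1/16·4 + 1/16·4 + 1/8·3 + 1/32·5 + 1/4·2 + 1/32·5 + 1/8·3 + 1/16·4 = 3.0625 bits.

3.0625 bits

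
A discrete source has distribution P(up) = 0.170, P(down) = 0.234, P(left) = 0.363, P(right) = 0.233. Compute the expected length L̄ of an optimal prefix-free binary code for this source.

2 bits/symbol

Repeatedly combine the two least-probable nodes; the expected code length is the sum of the merged weights.
merge 17/100 + 233/1000 → 403/1000
merge 117/500 + 363/1000 → 597/1000
merge 403/1000 + 597/1000 → 1
L = 403/1000 + 597/1000 + 1 = 2 bits/symbol.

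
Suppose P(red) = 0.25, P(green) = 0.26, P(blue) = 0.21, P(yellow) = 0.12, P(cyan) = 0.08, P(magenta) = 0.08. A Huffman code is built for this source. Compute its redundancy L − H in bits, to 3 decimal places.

0.012 bits

Entropy H = −Σ p log₂ p ≈ 2.4282 bits.
Huffman merges: 2/25+2/25→4/25; 3/25+4/25→7/25; 21/100+1/4→23/50; 13/50+7/25→27/50; 23/50+27/50→1. L = 61/25 ≈ 2.4400.
L − H = 2.4400 − 2.4282 = 0.012 bits.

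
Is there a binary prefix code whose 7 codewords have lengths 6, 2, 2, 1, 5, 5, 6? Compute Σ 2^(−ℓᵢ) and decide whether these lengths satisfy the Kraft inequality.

With common denominator 2^6 = 64: Σ 2^(−ℓᵢ) = 1/64 + 16/64 + 16/64 + 32/64 + 2/64 + 2/64 + 1/64 = 70/64 = 1.09375.
Kraft's inequality requires Σ ≤ 1; here Σ = 1.09375 > 1, so no such prefix code exists.

1.09375; no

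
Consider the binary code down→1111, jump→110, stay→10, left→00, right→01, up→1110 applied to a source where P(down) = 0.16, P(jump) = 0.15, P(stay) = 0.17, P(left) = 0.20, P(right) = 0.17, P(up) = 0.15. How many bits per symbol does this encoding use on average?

2.77 bits/symbol

L̄ = Σ pᵢ·ℓᵢ = 0.16·4 + 0.15·3 + 0.17·2 + 0.20·2 + 0.17·2 + 0.15·4 = 2.77 bits/symbol.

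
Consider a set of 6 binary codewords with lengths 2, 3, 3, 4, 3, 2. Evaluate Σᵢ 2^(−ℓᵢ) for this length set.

With common denominator 2^4 = 16: Σ 2^(−ℓᵢ) = 4/16 + 2/16 + 2/16 + 1/16 + 2/16 + 4/16 = 15/16 = 0.9375.

0.9375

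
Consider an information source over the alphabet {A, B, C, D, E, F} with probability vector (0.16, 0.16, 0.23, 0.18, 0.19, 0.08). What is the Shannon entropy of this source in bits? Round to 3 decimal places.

2.526 bits

H = −Σ pᵢ log₂ pᵢ.
−0.16·log₂(0.16) = 0.4230
−0.16·log₂(0.16) = 0.4230
−0.23·log₂(0.23) = 0.4877
−0.18·log₂(0.18) = 0.4453
−0.19·log₂(0.19) = 0.4552
−0.08·log₂(0.08) = 0.2915
Sum ≈ 2.5257 → 2.526 bits.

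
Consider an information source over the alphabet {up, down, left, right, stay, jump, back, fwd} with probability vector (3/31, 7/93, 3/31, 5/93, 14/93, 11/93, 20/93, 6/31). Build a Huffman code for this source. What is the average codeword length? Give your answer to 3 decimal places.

Repeatedly combine the two least-probable nodes; the expected code length is the sum of the merged weights.
merge 5/93 + 7/93 → 4/31
merge 3/31 + 3/31 → 6/31
merge 11/93 + 4/31 → 23/93
merge 14/93 + 6/31 → 32/93
merge 6/31 + 20/93 → 38/93
merge 23/93 + 32/93 → 55/93
merge 38/93 + 55/93 → 1
L = 4/31 + 6/31 + 23/93 + 32/93 + 38/93 + 55/93 + 1 = 271/93 ≈ 2.914 bits/symbol.

2.914 bits/symbol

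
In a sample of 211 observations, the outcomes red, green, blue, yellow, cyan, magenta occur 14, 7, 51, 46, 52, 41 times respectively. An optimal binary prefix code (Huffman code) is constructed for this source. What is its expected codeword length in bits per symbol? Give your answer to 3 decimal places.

Probabilities are the counts divided by 211.
Repeatedly combine the two least-probable nodes; the expected code length is the sum of the merged weights.
merge 7/211 + 14/211 → 21/211
merge 21/211 + 41/211 → 62/211
merge 46/211 + 51/211 → 97/211
merge 52/211 + 62/211 → 114/211
merge 97/211 + 114/211 → 1
L = 21/211 + 62/211 + 97/211 + 114/211 + 1 = 505/211 ≈ 2.393 bits/symbol.

2.393 bits/symbol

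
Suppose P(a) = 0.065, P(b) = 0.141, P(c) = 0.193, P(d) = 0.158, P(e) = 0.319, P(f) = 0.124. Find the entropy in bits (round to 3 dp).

2.433 bits

H = −Σ pᵢ log₂ pᵢ.
−0.065·log₂(0.065) = 0.2563
−0.141·log₂(0.141) = 0.3985
−0.193·log₂(0.193) = 0.4581
−0.158·log₂(0.158) = 0.4206
−0.319·log₂(0.319) = 0.5258
−0.124·log₂(0.124) = 0.3734
Sum ≈ 2.4327 → 2.433 bits.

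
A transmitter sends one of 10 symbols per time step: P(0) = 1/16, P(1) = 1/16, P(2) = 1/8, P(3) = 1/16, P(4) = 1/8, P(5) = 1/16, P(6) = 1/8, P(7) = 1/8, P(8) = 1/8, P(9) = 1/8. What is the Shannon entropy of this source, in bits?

3.25 bits

Each probability is a power of 1/2, so log₂(1/p) is an integer.
H = Σ p·log₂(1/p) = 1/16·4 + 1/16·4 + 1/8·3 + 1/16·4 + 1/8·3 + 1/16·4 + 1/8·3 + 1/8·3 + 1/8·3 + 1/8·3 = 3.25 bits.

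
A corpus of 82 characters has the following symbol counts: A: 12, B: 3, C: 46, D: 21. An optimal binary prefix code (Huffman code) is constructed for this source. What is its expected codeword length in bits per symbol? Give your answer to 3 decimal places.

Probabilities are the counts divided by 82.
Repeatedly combine the two least-probable nodes; the expected code length is the sum of the merged weights.
merge 3/82 + 6/41 → 15/82
merge 15/82 + 21/82 → 18/41
merge 18/41 + 23/41 → 1
L = 15/82 + 18/41 + 1 = 133/82 ≈ 1.622 bits/symbol.

1.622 bits/symbol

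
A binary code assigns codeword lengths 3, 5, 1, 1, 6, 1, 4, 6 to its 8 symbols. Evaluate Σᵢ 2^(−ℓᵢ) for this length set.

1.75

With common denominator 2^6 = 64: Σ 2^(−ℓᵢ) = 8/64 + 2/64 + 32/64 + 32/64 + 1/64 + 32/64 + 4/64 + 1/64 = 112/64 = 1.75.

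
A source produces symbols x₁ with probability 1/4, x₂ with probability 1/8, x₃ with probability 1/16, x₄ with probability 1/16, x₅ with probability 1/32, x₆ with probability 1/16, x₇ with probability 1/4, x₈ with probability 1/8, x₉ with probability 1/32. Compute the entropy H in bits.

2.8125 bits

Each probability is a power of 1/2, so log₂(1/p) is an integer.
H = Σ p·log₂(1/p) = 1/4·2 + 1/8·3 + 1/16·4 + 1/16·4 + 1/32·5 + 1/16·4 + 1/4·2 + 1/8·3 + 1/32·5 = 2.8125 bits.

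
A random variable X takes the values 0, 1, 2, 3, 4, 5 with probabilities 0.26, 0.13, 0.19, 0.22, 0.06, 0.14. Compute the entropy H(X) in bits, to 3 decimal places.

2.464 bits

H = −Σ pᵢ log₂ pᵢ.
−0.26·log₂(0.26) = 0.5053
−0.13·log₂(0.13) = 0.3826
−0.19·log₂(0.19) = 0.4552
−0.22·log₂(0.22) = 0.4806
−0.06·log₂(0.06) = 0.2435
−0.14·log₂(0.14) = 0.3971
Sum ≈ 2.4644 → 2.464 bits.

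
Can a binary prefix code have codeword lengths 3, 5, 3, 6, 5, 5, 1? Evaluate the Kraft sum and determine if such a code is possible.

With common denominator 2^6 = 64: Σ 2^(−ℓᵢ) = 8/64 + 2/64 + 8/64 + 1/64 + 2/64 + 2/64 + 32/64 = 55/64 = 0.859375.
Kraft's inequality requires Σ ≤ 1; here Σ = 0.859375 ≤ 1, so such a prefix code exists.

0.859375; yes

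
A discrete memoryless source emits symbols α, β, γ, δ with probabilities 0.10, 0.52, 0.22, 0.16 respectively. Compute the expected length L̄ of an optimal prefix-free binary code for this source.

1.74 bits/symbol

Repeatedly combine the two least-probable nodes; the expected code length is the sum of the merged weights.
merge 1/10 + 4/25 → 13/50
merge 11/50 + 13/50 → 12/25
merge 12/25 + 13/25 → 1
L = 13/50 + 12/25 + 1 = 87/50 = 1.74 bits/symbol.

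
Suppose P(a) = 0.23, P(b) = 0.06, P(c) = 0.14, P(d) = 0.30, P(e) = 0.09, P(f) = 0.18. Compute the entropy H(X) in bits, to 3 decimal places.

H = −Σ pᵢ log₂ pᵢ.
−0.23·log₂(0.23) = 0.4877
−0.06·log₂(0.06) = 0.2435
−0.14·log₂(0.14) = 0.3971
−0.30·log₂(0.30) = 0.5211
−0.09·log₂(0.09) = 0.3127
−0.18·log₂(0.18) = 0.4453
Sum ≈ 2.4074 → 2.407 bits.

2.407 bits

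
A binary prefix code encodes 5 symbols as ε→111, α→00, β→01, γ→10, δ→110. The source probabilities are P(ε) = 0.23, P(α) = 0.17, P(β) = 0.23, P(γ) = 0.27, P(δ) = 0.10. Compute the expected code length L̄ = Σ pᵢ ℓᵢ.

2.33 bits/symbol

L̄ = Σ pᵢ·ℓᵢ = 0.23·3 + 0.17·2 + 0.23·2 + 0.27·2 + 0.10·3 = 2.33 bits/symbol.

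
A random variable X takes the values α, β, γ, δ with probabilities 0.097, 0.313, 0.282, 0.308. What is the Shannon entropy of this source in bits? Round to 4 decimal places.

1.8893 bits

H = −Σ pᵢ log₂ pᵢ.
−0.097·log₂(0.097) = 0.3265
−0.313·log₂(0.313) = 0.5245
−0.282·log₂(0.282) = 0.5150
−0.308·log₂(0.308) = 0.5233
Sum ≈ 1.8893 → 1.8893 bits.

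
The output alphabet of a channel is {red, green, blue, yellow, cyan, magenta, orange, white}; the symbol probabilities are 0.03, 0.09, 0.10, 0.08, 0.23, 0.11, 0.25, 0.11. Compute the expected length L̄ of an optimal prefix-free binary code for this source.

Repeatedly combine the two least-probable nodes; the expected code length is the sum of the merged weights.
merge 3/100 + 2/25 → 11/100
merge 9/100 + 1/10 → 19/100
merge 11/100 + 11/100 → 11/50
merge 11/100 + 19/100 → 3/10
merge 11/50 + 23/100 → 9/20
merge 1/4 + 3/10 → 11/20
merge 9/20 + 11/20 → 1
L = 11/100 + 19/100 + 11/50 + 3/10 + 9/20 + 11/20 + 1 = 141/50 = 2.82 bits/symbol.

2.82 bits/symbol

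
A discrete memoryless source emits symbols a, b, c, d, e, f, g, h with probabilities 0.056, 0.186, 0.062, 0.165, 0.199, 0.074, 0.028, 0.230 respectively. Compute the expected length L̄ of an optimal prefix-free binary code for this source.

2.791 bits/symbol

Repeatedly combine the two least-probable nodes; the expected code length is the sum of the merged weights.
merge 7/250 + 7/125 → 21/250
merge 31/500 + 37/500 → 17/125
merge 21/250 + 17/125 → 11/50
merge 33/200 + 93/500 → 351/1000
merge 199/1000 + 11/50 → 419/1000
merge 23/100 + 351/1000 → 581/1000
merge 419/1000 + 581/1000 → 1
L = 21/250 + 17/125 + 11/50 + 351/1000 + 419/1000 + 581/1000 + 1 = 2791/1000 = 2.791 bits/symbol.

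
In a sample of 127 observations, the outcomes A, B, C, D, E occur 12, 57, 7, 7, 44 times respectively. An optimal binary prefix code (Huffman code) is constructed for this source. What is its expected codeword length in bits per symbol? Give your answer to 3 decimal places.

Probabilities are the counts divided by 127.
Repeatedly combine the two least-probable nodes; the expected code length is the sum of the merged weights.
merge 7/127 + 7/127 → 14/127
merge 12/127 + 14/127 → 26/127
merge 26/127 + 44/127 → 70/127
merge 57/127 + 70/127 → 1
L = 14/127 + 26/127 + 70/127 + 1 = 237/127 ≈ 1.866 bits/symbol.

1.866 bits/symbol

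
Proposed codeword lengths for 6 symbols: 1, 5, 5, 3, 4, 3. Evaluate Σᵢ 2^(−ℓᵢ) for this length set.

0.875

With common denominator 2^5 = 32: Σ 2^(−ℓᵢ) = 16/32 + 1/32 + 1/32 + 4/32 + 2/32 + 4/32 = 28/32 = 0.875.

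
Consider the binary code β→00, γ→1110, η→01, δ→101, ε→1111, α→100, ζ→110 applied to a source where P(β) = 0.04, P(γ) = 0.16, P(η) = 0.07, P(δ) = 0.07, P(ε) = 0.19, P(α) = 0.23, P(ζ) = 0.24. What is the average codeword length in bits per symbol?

3.24 bits/symbol

L̄ = Σ pᵢ·ℓᵢ = 0.04·2 + 0.16·4 + 0.07·2 + 0.07·3 + 0.19·4 + 0.23·3 + 0.24·3 = 3.24 bits/symbol.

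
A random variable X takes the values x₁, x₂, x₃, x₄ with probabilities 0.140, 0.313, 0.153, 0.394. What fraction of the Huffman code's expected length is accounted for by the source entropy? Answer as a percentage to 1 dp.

Entropy H = −Σ p log₂ p ≈ 1.8654 bits.
Huffman merges: 7/50+153/1000→293/1000; 293/1000+313/1000→303/500; 197/500+303/500→1. L = 1899/1000 ≈ 1.8990.
Efficiency = H/L = 1.8654/1.8990 = 98.2%.

98.2%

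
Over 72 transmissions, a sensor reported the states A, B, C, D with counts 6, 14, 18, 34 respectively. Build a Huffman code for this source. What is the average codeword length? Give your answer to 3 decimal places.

Probabilities are the counts divided by 72.
Repeatedly combine the two least-probable nodes; the expected code length is the sum of the merged weights.
merge 1/12 + 7/36 → 5/18
merge 1/4 + 5/18 → 19/36
merge 17/36 + 19/36 → 1
L = 5/18 + 19/36 + 1 = 65/36 ≈ 1.806 bits/symbol.

1.806 bits/symbol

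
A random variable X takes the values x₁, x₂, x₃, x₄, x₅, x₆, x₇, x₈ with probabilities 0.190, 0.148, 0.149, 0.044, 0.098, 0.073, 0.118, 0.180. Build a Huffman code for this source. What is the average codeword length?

2.927 bits/symbol

Repeatedly combine the two least-probable nodes; the expected code length is the sum of the merged weights.
merge 11/250 + 73/1000 → 117/1000
merge 49/500 + 117/1000 → 43/200
merge 59/500 + 37/250 → 133/500
merge 149/1000 + 9/50 → 329/1000
merge 19/100 + 43/200 → 81/200
merge 133/500 + 329/1000 → 119/200
merge 81/200 + 119/200 → 1
L = 117/1000 + 43/200 + 133/500 + 329/1000 + 81/200 + 119/200 + 1 = 2927/1000 = 2.927 bits/symbol.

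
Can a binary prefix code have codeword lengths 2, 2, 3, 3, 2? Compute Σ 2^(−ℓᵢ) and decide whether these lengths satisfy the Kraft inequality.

1; yes

With common denominator 2^3 = 8: Σ 2^(−ℓᵢ) = 2/8 + 2/8 + 1/8 + 1/8 + 2/8 = 8/8 = 1.
Kraft's inequality requires Σ ≤ 1; here Σ = 1 ≤ 1, so such a prefix code exists.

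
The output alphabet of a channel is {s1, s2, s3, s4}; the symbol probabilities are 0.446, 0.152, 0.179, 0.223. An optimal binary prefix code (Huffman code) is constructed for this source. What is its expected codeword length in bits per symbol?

Repeatedly combine the two least-probable nodes; the expected code length is the sum of the merged weights.
merge 19/125 + 179/1000 → 331/1000
merge 223/1000 + 331/1000 → 277/500
merge 223/500 + 277/500 → 1
L = 331/1000 + 277/500 + 1 = 377/200 = 1.885 bits/symbol.

1.885 bits/symbol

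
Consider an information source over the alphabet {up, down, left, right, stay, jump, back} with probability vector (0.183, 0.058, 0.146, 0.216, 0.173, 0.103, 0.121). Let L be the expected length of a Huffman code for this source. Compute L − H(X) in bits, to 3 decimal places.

Entropy H = −Σ p log₂ p ≈ 2.7138 bits.
Huffman merges: 29/500+103/1000→161/1000; 121/1000+73/500→267/1000; 161/1000+173/1000→167/500; 183/1000+27/125→399/1000; 267/1000+167/500→601/1000; 399/1000+601/1000→1. L = 1381/500 ≈ 2.7620.
L − H = 2.7620 − 2.7138 = 0.048 bits.

0.048 bits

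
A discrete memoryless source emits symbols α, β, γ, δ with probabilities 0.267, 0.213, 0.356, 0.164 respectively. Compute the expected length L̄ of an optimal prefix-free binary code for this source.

2 bits/symbol

Repeatedly combine the two least-probable nodes; the expected code length is the sum of the merged weights.
merge 41/250 + 213/1000 → 377/1000
merge 267/1000 + 89/250 → 623/1000
merge 377/1000 + 623/1000 → 1
L = 377/1000 + 623/1000 + 1 = 2 bits/symbol.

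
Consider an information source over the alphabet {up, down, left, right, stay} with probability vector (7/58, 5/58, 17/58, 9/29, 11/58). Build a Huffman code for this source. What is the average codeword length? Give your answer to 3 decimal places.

2.207 bits/symbol

Repeatedly combine the two least-probable nodes; the expected code length is the sum of the merged weights.
merge 5/58 + 7/58 → 6/29
merge 11/58 + 6/29 → 23/58
merge 17/58 + 9/29 → 35/58
merge 23/58 + 35/58 → 1
L = 6/29 + 23/58 + 35/58 + 1 = 64/29 ≈ 2.207 bits/symbol.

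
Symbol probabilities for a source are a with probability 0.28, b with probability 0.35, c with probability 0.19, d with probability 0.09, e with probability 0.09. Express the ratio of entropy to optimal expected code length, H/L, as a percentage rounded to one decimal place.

Entropy H = −Σ p log₂ p ≈ 2.1249 bits.
Huffman merges: 9/100+9/100→9/50; 9/50+19/100→37/100; 7/25+7/20→63/100; 37/100+63/100→1. L = 109/50 ≈ 2.1800.
Efficiency = H/L = 2.1249/2.1800 = 97.5%.

97.5%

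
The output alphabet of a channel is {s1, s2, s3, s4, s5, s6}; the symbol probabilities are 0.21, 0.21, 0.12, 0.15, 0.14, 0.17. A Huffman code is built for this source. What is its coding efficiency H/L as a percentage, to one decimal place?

Entropy H = −Σ p log₂ p ≈ 2.5550 bits.
Huffman merges: 3/25+7/50→13/50; 3/20+17/100→8/25; 21/100+21/100→21/50; 13/50+8/25→29/50; 21/50+29/50→1. L = 129/50 ≈ 2.5800.
Efficiency = H/L = 2.5550/2.5800 = 99.0%.

99.0%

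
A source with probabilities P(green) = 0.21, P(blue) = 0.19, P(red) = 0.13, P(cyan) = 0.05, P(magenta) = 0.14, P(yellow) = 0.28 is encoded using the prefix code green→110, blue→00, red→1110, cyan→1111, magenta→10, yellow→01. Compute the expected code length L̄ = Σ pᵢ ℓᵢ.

L̄ = Σ pᵢ·ℓᵢ = 0.21·3 + 0.19·2 + 0.13·4 + 0.05·4 + 0.14·2 + 0.28·2 = 2.57 bits/symbol.

2.57 bits/symbol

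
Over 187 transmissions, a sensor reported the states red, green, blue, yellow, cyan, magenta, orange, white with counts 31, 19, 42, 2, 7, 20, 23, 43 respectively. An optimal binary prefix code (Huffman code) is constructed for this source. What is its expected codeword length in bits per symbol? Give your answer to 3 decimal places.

Probabilities are the counts divided by 187.
Repeatedly combine the two least-probable nodes; the expected code length is the sum of the merged weights.
merge 2/187 + 7/187 → 9/187
merge 9/187 + 19/187 → 28/187
merge 20/187 + 23/187 → 43/187
merge 28/187 + 31/187 → 59/187
merge 42/187 + 43/187 → 5/11
merge 43/187 + 59/187 → 6/11
merge 5/11 + 6/11 → 1
L = 9/187 + 28/187 + 43/187 + 59/187 + 5/11 + 6/11 + 1 = 513/187 ≈ 2.743 bits/symbol.

2.743 bits/symbol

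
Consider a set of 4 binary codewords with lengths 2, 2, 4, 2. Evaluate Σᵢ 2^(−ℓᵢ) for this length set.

With common denominator 2^4 = 16: Σ 2^(−ℓᵢ) = 4/16 + 4/16 + 1/16 + 4/16 = 13/16 = 0.8125.

0.8125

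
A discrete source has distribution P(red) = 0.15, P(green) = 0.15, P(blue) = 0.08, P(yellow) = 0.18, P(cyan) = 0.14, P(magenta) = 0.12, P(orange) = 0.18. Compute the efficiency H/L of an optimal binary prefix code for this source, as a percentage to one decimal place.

98.1%

Entropy H = −Σ p log₂ p ≈ 2.7674 bits.
Huffman merges: 2/25+3/25→1/5; 7/50+3/20→29/100; 3/20+9/50→33/100; 9/50+1/5→19/50; 29/100+33/100→31/50; 19/50+31/50→1. L = 141/50 ≈ 2.8200.
Efficiency = H/L = 2.7674/2.8200 = 98.1%.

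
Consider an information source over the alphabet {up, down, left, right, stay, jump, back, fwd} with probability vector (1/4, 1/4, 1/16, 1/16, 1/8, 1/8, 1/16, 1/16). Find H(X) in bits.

Each probability is a power of 1/2, so log₂(1/p) is an integer.
H = Σ p·log₂(1/p) = 1/4·2 + 1/4·2 + 1/16·4 + 1/16·4 + 1/8·3 + 1/8·3 + 1/16·4 + 1/16·4 = 2.75 bits.

2.75 bits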